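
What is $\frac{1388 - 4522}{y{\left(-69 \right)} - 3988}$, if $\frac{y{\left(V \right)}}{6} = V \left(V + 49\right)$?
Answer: $- \frac{1567}{2146} \approx -0.7302$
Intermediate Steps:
$y{\left(V \right)} = 6 V \left(49 + V\right)$ ($y{\left(V \right)} = 6 V \left(V + 49\right) = 6 V \left(49 + V\right)$)
$\frac{1388 - 4522}{y{\left(-69 \right)} - 3988} = \frac{1388 - 4522}{6 \left(-69\right) \left(49 - 69\right) - 3988} = - \frac{3134}{6 \left(-69\right) \left(-20\right) - 3988} = - \frac{3134}{8280 - 3988} = - \frac{3134}{4292} = \left(-3134\right) \frac{1}{4292} = - \frac{1567}{2146}$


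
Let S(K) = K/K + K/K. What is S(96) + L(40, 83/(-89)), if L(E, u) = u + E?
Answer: 3655/89 ≈ 41.067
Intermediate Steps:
S(K) = 2 (S(K) = 1 + 1 = 2)
L(E, u) = E + u
S(96) + L(40, 83/(-89)) = 2 + (40 + 83/(-89)) = 2 + (40 + 83*(-1/89)) = 2 + (40 - 83/89) = 2 + 3477/89 = 3655/89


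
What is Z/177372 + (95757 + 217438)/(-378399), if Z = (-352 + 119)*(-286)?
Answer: -388926551/860479326 ≈ -0.45199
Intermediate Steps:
Z = 66638 (Z = -233*(-286) = 66638)
Z/177372 + (95757 + 217438)/(-378399) = 66638/177372 + (95757 + 217438)/(-378399) = 66638*(1/177372) + 313195*(-1/378399) = 2563/6822 - 313195/378399 = -388926551/860479326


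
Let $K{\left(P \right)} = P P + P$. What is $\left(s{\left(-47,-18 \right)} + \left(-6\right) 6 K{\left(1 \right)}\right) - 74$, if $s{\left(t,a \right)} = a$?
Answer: $-164$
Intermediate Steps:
$K{\left(P \right)} = P + P^{2}$ ($K{\left(P \right)} = P^{2} + P = P + P^{2}$)
$\left(s{\left(-47,-18 \right)} + \left(-6\right) 6 K{\left(1 \right)}\right) - 74 = \left(-18 + \left(-6\right) 6 \cdot 1 \left(1 + 1\right)\right) - 74 = \left(-18 - 36 \cdot 1 \cdot 2\right) - 74 = \left(-18 - 72\right) - 74 = -90 - 74 = -164$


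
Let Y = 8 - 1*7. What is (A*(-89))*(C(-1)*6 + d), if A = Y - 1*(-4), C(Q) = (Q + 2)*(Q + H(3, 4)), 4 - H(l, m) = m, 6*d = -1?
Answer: 16465/6 ≈ 2744.2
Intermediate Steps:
d = -1/6 (d = (1/6)*(-1) = -1/6 ≈ -0.16667)
H(l, m) = 4 - m
Y = 1 (Y = 8 - 7 = 1)
C(Q) = Q*(2 + Q) (C(Q) = (Q + 2)*(Q + (4 - 1*4)) = (2 + Q)*(Q + (4 - 4)) = (2 + Q)*(Q + 0) = (2 + Q)*Q = Q*(2 + Q))
A = 5 (A = 1 - 1*(-4) = 1 + 4 = 5)
(A*(-89))*(C(-1)*6 + d) = (5*(-89))*(-(2 - 1)*6 - 1/6) = -445*(-1*1*6 - 1/6) = -445*(-1*6 - 1/6) = -445*(-6 - 1/6) = -445*(-37/6) = 16465/6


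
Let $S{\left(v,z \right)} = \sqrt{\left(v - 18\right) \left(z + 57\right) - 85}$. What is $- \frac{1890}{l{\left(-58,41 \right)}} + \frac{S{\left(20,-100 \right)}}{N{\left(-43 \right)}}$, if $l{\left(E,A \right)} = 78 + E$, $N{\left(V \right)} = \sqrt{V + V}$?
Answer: $- \frac{189}{2} + \frac{3 \sqrt{1634}}{86} \approx -93.09$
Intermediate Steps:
$N{\left(V \right)} = \sqrt{2} \sqrt{V}$ ($N{\left(V \right)} = \sqrt{2 V} = \sqrt{2} \sqrt{V}$)
$S{\left(v,z \right)} = \sqrt{-85 + \left(-18 + v\right) \left(57 + z\right)}$ ($S{\left(v,z \right)} = \sqrt{\left(-18 + v\right) \left(57 + z\right) - 85} = \sqrt{-85 + \left(-18 + v\right) \left(57 + z\right)}$)
$- \frac{1890}{l{\left(-58,41 \right)}} + \frac{S{\left(20,-100 \right)}}{N{\left(-43 \right)}} = - \frac{1890}{78 - 58} + \frac{\sqrt{-1111 - -1800 + 57 \cdot 20 + 20 \left(-100\right)}}{\sqrt{2} \sqrt{-43}} = - \frac{1890}{20} + \frac{\sqrt{-1111 + 1800 + 1140 - 2000}}{\sqrt{2} i \sqrt{43}} = \left(-1890\right) \frac{1}{20} + \frac{\sqrt{-171}}{i \sqrt{86}} = - \frac{189}{2} + 3 i \sqrt{19} \left(- \frac{i \sqrt{86}}{86}\right) = - \frac{189}{2} + \frac{3 \sqrt{1634}}{86}$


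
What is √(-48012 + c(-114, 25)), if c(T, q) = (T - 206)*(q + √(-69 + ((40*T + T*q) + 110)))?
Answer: 2*√(-14003 - 80*I*√7369) ≈ 56.451 - 243.31*I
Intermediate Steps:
c(T, q) = (-206 + T)*(q + √(41 + 40*T + T*q)) (c(T, q) = (-206 + T)*(q + √(-69 + (110 + 40*T + T*q))) = (-206 + T)*(q + √(41 + 40*T + T*q)))
√(-48012 + c(-114, 25)) = √(-48012 + (-206*25 - 206*√(41 + 40*(-114) - 114*25) - 114*25 - 114*√(41 + 40*(-114) - 114*25))) = √(-48012 + (-5150 - 206*√(41 - 4560 - 2850) - 2850 - 114*√(41 - 4560 - 2850))) = √(-48012 + (-5150 - 206*I*√7369 - 2850 - 114*I*√7369)) = √(-48012 + (-8000 - 320*I*√7369)) = √(-56012 - 320*I*√7369)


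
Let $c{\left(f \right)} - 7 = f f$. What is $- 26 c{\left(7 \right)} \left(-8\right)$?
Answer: $11648$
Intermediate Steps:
$c{\left(f \right)} = 7 + f^{2}$ ($c{\left(f \right)} = 7 + f f = 7 + f^{2}$)
$- 26 c{\left(7 \right)} \left(-8\right) = - 26 \left(7 + 7^{2}\right) \left(-8\right) = - 26 \left(7 + 49\right) \left(-8\right) = \left(-26\right) 56 \left(-8\right) = \left(-1456\right) \left(-8\right) = 11648$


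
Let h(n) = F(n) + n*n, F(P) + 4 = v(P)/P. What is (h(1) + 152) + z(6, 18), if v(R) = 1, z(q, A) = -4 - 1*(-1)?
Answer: 147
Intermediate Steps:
z(q, A) = -3 (z(q, A) = -4 + 1 = -3)
F(P) = -4 + 1/P
h(n) = -4 + 1/n + n**2 (h(n) = (-4 + 1/n) + n*n = (-4 + 1/n) + n**2 = -4 + 1/n + n**2)
(h(1) + 152) + z(6, 18) = ((-4 + 1/1 + 1**2) + 152) - 3 = ((-4 + 1 + 1) + 152) - 3 = (-2 + 152) - 3 = 150 - 3 = 147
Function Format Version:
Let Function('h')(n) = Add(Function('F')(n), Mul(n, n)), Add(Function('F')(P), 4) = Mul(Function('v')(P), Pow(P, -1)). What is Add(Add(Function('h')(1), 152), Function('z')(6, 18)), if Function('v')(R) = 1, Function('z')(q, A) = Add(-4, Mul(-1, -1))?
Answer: 147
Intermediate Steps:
Function('z')(q, A) = -3 (Function('z')(q, A) = Add(-4, 1) = -3)
Function('F')(P) = Add(-4, Pow(P, -1)) (Function('F')(P) = Add(-4, Mul(1, Pow(P, -1))) = Add(-4, Pow(P, -1)))
Function('h')(n) = Add(-4, Pow(n, -1), Pow(n, 2)) (Function('h')(n) = Add(Add(-4, Pow(n, -1)), Mul(n, n)) = Add(Add(-4, Pow(n, -1)), Pow(n, 2)) = Add(-4, Pow(n, -1), Pow(n, 2)))
Add(Add(Function('h')(1), 152), Function('z')(6, 18)) = Add(Add(Add(-4, Pow(1, -1), Pow(1, 2)), 152), -3) = Add(Add(Add(-4, 1, 1), 152), -3) = Add(Add(-2, 152), -3) = Add(150, -3) = 147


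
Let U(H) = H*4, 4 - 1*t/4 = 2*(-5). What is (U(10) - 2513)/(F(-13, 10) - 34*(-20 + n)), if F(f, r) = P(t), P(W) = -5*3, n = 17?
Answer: -2473/87 ≈ -28.425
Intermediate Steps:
t = 56 (t = 16 - 8*(-5) = 16 - 4*(-10) = 16 + 40 = 56)
P(W) = -15
F(f, r) = -15
U(H) = 4*H
(U(10) - 2513)/(F(-13, 10) - 34*(-20 + n)) = (4*10 - 2513)/(-15 - 34*(-20 + 17)) = (40 - 2513)/(-15 - 34*(-3)) = -2473/(-15 + 102) = -2473/87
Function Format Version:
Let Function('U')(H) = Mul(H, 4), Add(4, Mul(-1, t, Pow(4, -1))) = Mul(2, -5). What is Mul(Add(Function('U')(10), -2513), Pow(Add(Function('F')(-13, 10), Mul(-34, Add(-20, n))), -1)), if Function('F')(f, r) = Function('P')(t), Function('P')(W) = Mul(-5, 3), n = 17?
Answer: Rational(-2473, 87) ≈ -28.425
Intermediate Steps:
t = 56 (t = Add(16, Mul(-4, Mul(2, -5))) = Add(16, Mul(-4, -10)) = Add(16, 40) = 56)
Function('P')(W) = -15
Function('F')(f, r) = -15
Function('U')(H) = Mul(4, H)
Mul(Add(Function('U')(10), -2513), Pow(Add(Function('F')(-13, 10), Mul(-34, Add(-20, n))), -1)) = Mul(Add(Mul(4, 10), -2513), Pow(Add(-15, Mul(-34, Add(-20, 17))), -1)) = Mul(Add(40, -2513), Pow(Add(-15, Mul(-34, -3)), -1)) = Mul(-2473, Pow(Add(-15, 102), -1)) = Mul(-2473, Pow(87, -1)) = Mul(-2473, Rational(1, 87)) = Rational(-2473, 87)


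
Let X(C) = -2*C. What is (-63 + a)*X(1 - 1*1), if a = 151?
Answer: 0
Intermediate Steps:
(-63 + a)*X(1 - 1*1) = (-63 + 151)*(-2*(1 - 1*1)) = 88*(-2*(1 - 1)) = 88*(-2*0) = 88*0 = 0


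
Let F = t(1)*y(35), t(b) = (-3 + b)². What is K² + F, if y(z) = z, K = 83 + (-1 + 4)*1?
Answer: 7536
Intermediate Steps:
K = 86 (K = 83 + 3*1 = 83 + 3 = 86)
F = 140 (F = (-3 + 1)²*35 = (-2)²*35 = 4*35 = 140)
K² + F = 86² + 140 = 7396 + 140 = 7536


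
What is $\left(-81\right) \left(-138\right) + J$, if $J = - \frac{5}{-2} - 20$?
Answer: $\frac{22321}{2} \approx 11161.0$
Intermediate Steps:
$J = - \frac{35}{2}$ ($J = \left(-5\right) \left(- \frac{1}{2}\right) - 20 = \frac{5}{2} - 20 = - \frac{35}{2} \approx -17.5$)
$\left(-81\right) \left(-138\right) + J = \left(-81\right) \left(-138\right) - \frac{35}{2} = 11178 - \frac{35}{2} = \frac{22321}{2}$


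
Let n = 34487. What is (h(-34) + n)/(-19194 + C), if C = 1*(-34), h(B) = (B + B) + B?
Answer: -1495/836 ≈ -1.7883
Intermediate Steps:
h(B) = 3*B (h(B) = 2*B + B = 3*B)
C = -34
(h(-34) + n)/(-19194 + C) = (3*(-34) + 34487)/(-19194 - 34) = (-102 + 34487)/(-19228) = 34385*(-1/19228) = -1495/836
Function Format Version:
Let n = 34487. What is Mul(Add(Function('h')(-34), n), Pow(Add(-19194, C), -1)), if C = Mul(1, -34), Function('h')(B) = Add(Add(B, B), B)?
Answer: Rational(-1495, 836) ≈ -1.7883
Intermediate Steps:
Function('h')(B) = Mul(3, B) (Function('h')(B) = Add(Mul(2, B), B) = Mul(3, B))
C = -34
Mul(Add(Function('h')(-34), n), Pow(Add(-19194, C), -1)) = Mul(Add(Mul(3, -34), 34487), Pow(Add(-19194, -34), -1)) = Mul(Add(-102, 34487), Pow(-19228, -1)) = Mul(34385, Rational(-1, 19228)) = Rational(-1495, 836)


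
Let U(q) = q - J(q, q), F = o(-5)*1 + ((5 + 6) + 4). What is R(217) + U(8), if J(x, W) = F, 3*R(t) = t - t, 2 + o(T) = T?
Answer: 0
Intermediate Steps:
o(T) = -2 + T
R(t) = 0 (R(t) = (t - t)/3 = (⅓)*0 = 0)
F = 8 (F = (-2 - 5)*1 + ((5 + 6) + 4) = -7*1 + (11 + 4) = -7 + 15 = 8)
J(x, W) = 8
U(q) = -8 + q (U(q) = q - 1*8 = q - 8 = -8 + q)
R(217) + U(8) = 0 + (-8 + 8) = 0 + 0 = 0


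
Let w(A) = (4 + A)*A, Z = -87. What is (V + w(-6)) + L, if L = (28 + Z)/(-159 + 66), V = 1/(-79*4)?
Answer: 371207/29388 ≈ 12.631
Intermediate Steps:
V = -1/316 (V = 1/(-316) = -1/316 ≈ -0.0031646)
w(A) = A*(4 + A)
L = 59/93 (L = (28 - 87)/(-159 + 66) = -59/(-93) = -59*(-1/93) = 59/93 ≈ 0.63441)
(V + w(-6)) + L = (-1/316 - 6*(4 - 6)) + 59/93 = (-1/316 - 6*(-2)) + 59/93 = (-1/316 + 12) + 59/93 = 3791/316 + 59/93 = 371207/29388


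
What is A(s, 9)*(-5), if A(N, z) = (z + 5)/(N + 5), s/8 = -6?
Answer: 70/43 ≈ 1.6279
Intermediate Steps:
s = -48 (s = 8*(-6) = -48)
A(N, z) = (5 + z)/(5 + N)
A(s, 9)*(-5) = ((5 + 9)/(5 - 48))*(-5) = (14/(-43))*(-5) = -1/43*14*(-5) = -14/43*(-5) = 70/43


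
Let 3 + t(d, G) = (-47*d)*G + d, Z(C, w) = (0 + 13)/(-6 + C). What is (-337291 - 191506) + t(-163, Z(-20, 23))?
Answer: -1065587/2 ≈ -5.3279e+5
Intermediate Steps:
Z(C, w) = 13/(-6 + C)
t(d, G) = -3 + d - 47*G*d (t(d, G) = -3 + ((-47*d)*G + d) = -3 + (-47*G*d + d) = -3 + (d - 47*G*d) = -3 + d - 47*G*d)
(-337291 - 191506) + t(-163, Z(-20, 23)) = (-337291 - 191506) + (-3 - 163 - 47*13/(-6 - 20)*(-163)) = -528797 + (-3 - 163 - 47*13/(-26)*(-163)) = -528797 + (-3 - 163 - 47*13*(-1/26)*(-163)) = -528797 + (-3 - 163 - 47*(-½)*(-163)) = -528797 + (-3 - 163 - 7661/2) = -528797 - 7993/2 = -1065587/2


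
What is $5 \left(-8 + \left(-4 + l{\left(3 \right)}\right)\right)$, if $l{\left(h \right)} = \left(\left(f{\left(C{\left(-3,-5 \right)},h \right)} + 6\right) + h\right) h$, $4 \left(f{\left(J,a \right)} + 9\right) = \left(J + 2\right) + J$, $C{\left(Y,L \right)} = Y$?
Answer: $-75$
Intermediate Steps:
$f{\left(J,a \right)} = - \frac{17}{2} + \frac{J}{2}$ ($f{\left(J,a \right)} = -9 + \frac{\left(J + 2\right) + J}{4} = -9 + \frac{\left(2 + J\right) + J}{4} = -9 + \frac{2 + 2 J}{4} = -9 + \left(\frac{1}{2} + \frac{J}{2}\right) = - \frac{17}{2} + \frac{J}{2}$)
$l{\left(h \right)} = h \left(-4 + h\right)$ ($l{\left(h \right)} = \left(\left(\left(- \frac{17}{2} + \frac{1}{2} \left(-3\right)\right) + 6\right) + h\right) h = \left(\left(\left(- \frac{17}{2} - \frac{3}{2}\right) + 6\right) + h\right) h = \left(\left(-10 + 6\right) + h\right) h = \left(-4 + h\right) h = h \left(-4 + h\right)$)
$5 \left(-8 + \left(-4 + l{\left(3 \right)}\right)\right) = 5 \left(-8 - \left(4 - 3 \left(-4 + 3\right)\right)\right) = 5 \left(-8 + \left(-4 + 3 \left(-1\right)\right)\right) = 5 \left(-8 - 7\right) = 5 \left(-15\right) = -75$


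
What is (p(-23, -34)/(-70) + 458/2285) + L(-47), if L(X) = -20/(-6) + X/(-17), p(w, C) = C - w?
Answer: 10532279/1631490 ≈ 6.4556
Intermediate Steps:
L(X) = 10/3 - X/17 (L(X) = -20*(-⅙) + X*(-1/17) = 10/3 - X/17)
(p(-23, -34)/(-70) + 458/2285) + L(-47) = ((-34 - 1*(-23))/(-70) + 458/2285) + (10/3 - 1/17*(-47)) = ((-34 + 23)*(-1/70) + 458*(1/2285)) + (10/3 + 47/17) = (-11*(-1/70) + 458/2285) + 311/51 = (11/70 + 458/2285) + 311/51 = 11439/31990 + 311/51 = 10532279/1631490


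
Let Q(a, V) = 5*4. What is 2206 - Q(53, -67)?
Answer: 2186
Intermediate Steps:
Q(a, V) = 20
2206 - Q(53, -67) = 2206 - 1*20 = 2206 - 20 = 2186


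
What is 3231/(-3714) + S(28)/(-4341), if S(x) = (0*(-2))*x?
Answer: -1077/1238 ≈ -0.86995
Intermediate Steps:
S(x) = 0 (S(x) = 0*x = 0)
3231/(-3714) + S(28)/(-4341) = 3231/(-3714) + 0/(-4341) = 3231*(-1/3714) + 0*(-1/4341) = -1077/1238 + 0 = -1077/1238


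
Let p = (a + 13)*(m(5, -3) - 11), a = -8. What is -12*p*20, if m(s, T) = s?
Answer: 7200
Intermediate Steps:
p = -30 (p = (-8 + 13)*(5 - 11) = 5*(-6) = -30)
-12*p*20 = -12*(-30)*20 = 360*20 = 7200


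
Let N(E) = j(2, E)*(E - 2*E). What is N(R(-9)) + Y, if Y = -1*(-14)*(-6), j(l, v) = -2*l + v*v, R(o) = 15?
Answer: -3399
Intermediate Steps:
j(l, v) = v² - 2*l (j(l, v) = -2*l + v² = v² - 2*l)
Y = -84 (Y = 14*(-6) = -84)
N(E) = -E*(-4 + E²) (N(E) = (E² - 2*2)*(E - 2*E) = (E² - 4)*(-E) = (-4 + E²)*(-E) = -E*(-4 + E²))
N(R(-9)) + Y = 15*(4 - 1*15²) - 84 = 15*(4 - 1*225) - 84 = 15*(4 - 225) - 84 = 15*(-221) - 84 = -3315 - 84 = -3399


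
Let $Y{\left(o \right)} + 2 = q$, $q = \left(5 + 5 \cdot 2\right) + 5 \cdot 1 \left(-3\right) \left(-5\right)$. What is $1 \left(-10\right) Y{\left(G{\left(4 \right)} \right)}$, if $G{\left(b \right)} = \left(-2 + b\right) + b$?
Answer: $-880$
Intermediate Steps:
$G{\left(b \right)} = -2 + 2 b$
$q = 90$ ($q = \left(5 + 10\right) + 5 \left(\left(-3\right) \left(-5\right)\right) = 15 + 5 \cdot 15 = 15 + 75 = 90$)
$Y{\left(o \right)} = 88$ ($Y{\left(o \right)} = -2 + 90 = 88$)
$1 \left(-10\right) Y{\left(G{\left(4 \right)} \right)} = 1 \left(-10\right) 88 = \left(-10\right) 88 = -880$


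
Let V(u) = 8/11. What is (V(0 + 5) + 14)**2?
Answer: 26244/121 ≈ 216.89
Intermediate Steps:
V(u) = 8/11 (V(u) = 8*(1/11) = 8/11)
(V(0 + 5) + 14)**2 = (8/11 + 14)**2 = (162/11)**2 = 26244/121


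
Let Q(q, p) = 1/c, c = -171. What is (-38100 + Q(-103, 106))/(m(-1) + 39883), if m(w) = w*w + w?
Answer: -6515101/6819993 ≈ -0.95529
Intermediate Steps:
Q(q, p) = -1/171 (Q(q, p) = 1/(-171) = -1/171)
m(w) = w + w² (m(w) = w² + w = w + w²)
(-38100 + Q(-103, 106))/(m(-1) + 39883) = (-38100 - 1/171)/(-(1 - 1) + 39883) = -6515101/(171*(-1*0 + 39883)) = -6515101/(171*(0 + 39883)) = -6515101/171/39883 = -6515101/171*1/39883 = -6515101/6819993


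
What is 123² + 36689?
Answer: 51818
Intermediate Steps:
123² + 36689 = 15129 + 36689 = 51818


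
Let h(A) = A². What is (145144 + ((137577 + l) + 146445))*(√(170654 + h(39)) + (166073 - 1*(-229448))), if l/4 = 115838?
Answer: 353009611878 + 4462590*√6887 ≈ 3.5338e+11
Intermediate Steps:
l = 463352 (l = 4*115838 = 463352)
(145144 + ((137577 + l) + 146445))*(√(170654 + h(39)) + (166073 - 1*(-229448))) = (145144 + ((137577 + 463352) + 146445))*(√(170654 + 39²) + (166073 - 1*(-229448))) = (145144 + (600929 + 146445))*(√(170654 + 1521) + (166073 + 229448)) = (145144 + 747374)*(√172175 + 395521) = 892518*(5*√6887 + 395521) = 892518*(395521 + 5*√6887) = 353009611878 + 4462590*√6887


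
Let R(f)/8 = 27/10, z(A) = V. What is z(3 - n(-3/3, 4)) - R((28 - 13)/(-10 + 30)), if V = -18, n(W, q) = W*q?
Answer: -198/5 ≈ -39.600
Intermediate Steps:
z(A) = -18
R(f) = 108/5 (R(f) = 8*(27/10) = 108/5)
z(3 - n(-3/3, 4)) - R((28 - 13)/(-10 + 30)) = -18 - 1*108/5 = -18 - 108/5 = -198/5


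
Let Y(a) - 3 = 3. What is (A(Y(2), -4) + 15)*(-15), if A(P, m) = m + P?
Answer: -255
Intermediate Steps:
Y(a) = 6 (Y(a) = 3 + 3 = 6)
A(P, m) = P + m
(A(Y(2), -4) + 15)*(-15) = ((6 - 4) + 15)*(-15) = (2 + 15)*(-15) = 17*(-15) = -255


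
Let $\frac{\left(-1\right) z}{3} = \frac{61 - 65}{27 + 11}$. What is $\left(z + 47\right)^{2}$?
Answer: $\frac{808201}{361} \approx 2238.8$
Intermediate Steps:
$z = \frac{6}{19}$ ($z = - 3 \frac{61 - 65}{27 + 11} = - 3 \left(- \frac{4}{38}\right) = - 3 \left(\left(-4\right) \frac{1}{38}\right) = \left(-3\right) \left(- \frac{2}{19}\right) = \frac{6}{19} \approx 0.31579$)
$\left(z + 47\right)^{2} = \left(\frac{6}{19} + 47\right)^{2} = \left(\frac{899}{19}\right)^{2} = \frac{808201}{361}$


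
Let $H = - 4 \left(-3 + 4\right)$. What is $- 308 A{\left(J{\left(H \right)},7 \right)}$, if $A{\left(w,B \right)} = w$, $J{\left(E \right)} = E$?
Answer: $1232$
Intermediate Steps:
$H = -4$ ($H = \left(-4\right) 1 = -4$)
$- 308 A{\left(J{\left(H \right)},7 \right)} = \left(-308\right) \left(-4\right) = 1232$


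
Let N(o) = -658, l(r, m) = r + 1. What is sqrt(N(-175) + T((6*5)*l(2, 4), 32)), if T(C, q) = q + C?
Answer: 2*I*sqrt(134) ≈ 23.152*I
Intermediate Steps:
l(r, m) = 1 + r
T(C, q) = C + q
sqrt(N(-175) + T((6*5)*l(2, 4), 32)) = sqrt(-658 + ((6*5)*(1 + 2) + 32)) = sqrt(-658 + (30*3 + 32)) = sqrt(-658 + (90 + 32)) = sqrt(-658 + 122) = sqrt(-536) = 2*I*sqrt(134)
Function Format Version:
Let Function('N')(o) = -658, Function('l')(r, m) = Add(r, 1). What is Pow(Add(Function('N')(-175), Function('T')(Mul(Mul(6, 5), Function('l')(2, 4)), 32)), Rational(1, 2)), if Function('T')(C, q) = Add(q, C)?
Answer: Mul(2, I, Pow(134, Rational(1, 2))) ≈ Mul(23.152, I)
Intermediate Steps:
Function('l')(r, m) = Add(1, r)
Function('T')(C, q) = Add(C, q)
Pow(Add(Function('N')(-175), Function('T')(Mul(Mul(6, 5), Function('l')(2, 4)), 32)), Rational(1, 2)) = Pow(Add(-658, Add(Mul(Mul(6, 5), Add(1, 2)), 32)), Rational(1, 2)) = Pow(Add(-658, Add(Mul(30, 3), 32)), Rational(1, 2)) = Pow(Add(-658, Add(90, 32)), Rational(1, 2)) = Pow(Add(-658, 122), Rational(1, 2)) = Pow(-536, Rational(1, 2)) = Mul(2, I, Pow(134, Rational(1, 2)))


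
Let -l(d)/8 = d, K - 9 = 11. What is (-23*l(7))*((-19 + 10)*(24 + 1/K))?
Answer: -1393938/5 ≈ -2.7879e+5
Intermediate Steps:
K = 20 (K = 9 + 11 = 20)
l(d) = -8*d
(-23*l(7))*((-19 + 10)*(24 + 1/K)) = (-(-184)*7)*((-19 + 10)*(24 + 1/20)) = (-23*(-56))*(-9*(24 + 1/20)) = 1288*(-9*481/20) = 1288*(-4329/20) = -1393938/5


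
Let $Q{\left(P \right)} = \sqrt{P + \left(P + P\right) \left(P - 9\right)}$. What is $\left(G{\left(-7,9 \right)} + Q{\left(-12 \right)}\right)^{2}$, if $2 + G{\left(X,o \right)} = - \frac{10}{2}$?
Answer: $541 - 28 \sqrt{123} \approx 230.47$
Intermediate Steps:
$G{\left(X,o \right)} = -7$ ($G{\left(X,o \right)} = -2 - \frac{10}{2} = -2 - 5 = -7$)
$Q{\left(P \right)} = \sqrt{P + 2 P \left(-9 + P\right)}$
$\left(G{\left(-7,9 \right)} + Q{\left(-12 \right)}\right)^{2} = \left(-7 + \sqrt{- 12 \left(-17 + 2 \left(-12\right)\right)}\right)^{2} = \left(-7 + \sqrt{- 12 \left(-17 - 24\right)}\right)^{2} = \left(-7 + \sqrt{\left(-12\right) \left(-41\right)}\right)^{2} = \left(-7 + \sqrt{492}\right)^{2} = \left(-7 + 2 \sqrt{123}\right)^{2}$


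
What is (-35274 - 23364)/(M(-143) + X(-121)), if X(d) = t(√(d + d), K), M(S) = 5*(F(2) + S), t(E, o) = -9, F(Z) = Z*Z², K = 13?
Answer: 9773/114 ≈ 85.728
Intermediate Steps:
F(Z) = Z³
M(S) = 40 + 5*S (M(S) = 5*(2³ + S) = 5*(8 + S) = 40 + 5*S)
X(d) = -9
(-35274 - 23364)/(M(-143) + X(-121)) = (-35274 - 23364)/((40 + 5*(-143)) - 9) = -58638/((40 - 715) - 9) = -58638/(-675 - 9) = -58638/(-684) = -58638*(-1/684) = 9773/114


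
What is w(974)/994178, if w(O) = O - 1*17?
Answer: 33/34282 ≈ 0.00096260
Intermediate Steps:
w(O) = -17 + O (w(O) = O - 17 = -17 + O)
w(974)/994178 = (-17 + 974)/994178 = 957*(1/994178) = 33/34282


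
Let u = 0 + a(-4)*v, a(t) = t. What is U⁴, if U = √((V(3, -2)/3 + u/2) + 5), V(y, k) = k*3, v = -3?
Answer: 81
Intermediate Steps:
u = 12 (u = 0 - 4*(-3) = 0 + 12 = 12)
V(y, k) = 3*k
U = 3 (U = √(((3*(-2))/3 + 12/2) + 5) = √((-6*⅓ + 12*(½)) + 5) = √((-2 + 6) + 5) = √(4 + 5) = √9 = 3)
U⁴ = 3⁴ = 81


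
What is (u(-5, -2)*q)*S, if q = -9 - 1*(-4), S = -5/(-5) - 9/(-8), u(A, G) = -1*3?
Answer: 255/8 ≈ 31.875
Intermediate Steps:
u(A, G) = -3
S = 17/8 (S = -5*(-⅕) - 9*(-⅛) = 1 + 9/8 = 17/8 ≈ 2.1250)
q = -5 (q = -9 + 4 = -5)
(u(-5, -2)*q)*S = -3*(-5)*(17/8) = 15*(17/8) = 255/8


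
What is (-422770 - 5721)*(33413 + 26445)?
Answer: -25648614278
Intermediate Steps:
(-422770 - 5721)*(33413 + 26445) = -428491*59858 = -25648614278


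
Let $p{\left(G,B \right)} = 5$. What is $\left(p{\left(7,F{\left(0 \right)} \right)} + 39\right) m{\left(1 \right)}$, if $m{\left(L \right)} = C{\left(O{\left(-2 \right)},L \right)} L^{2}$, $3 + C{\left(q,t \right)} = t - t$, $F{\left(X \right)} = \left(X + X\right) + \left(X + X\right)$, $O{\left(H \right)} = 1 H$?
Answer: $-132$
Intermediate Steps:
$O{\left(H \right)} = H$
$F{\left(X \right)} = 4 X$ ($F{\left(X \right)} = 2 X + 2 X = 4 X$)
$C{\left(q,t \right)} = -3$ ($C{\left(q,t \right)} = -3 + \left(t - t\right) = -3 + 0 = -3$)
$m{\left(L \right)} = - 3 L^{2}$
$\left(p{\left(7,F{\left(0 \right)} \right)} + 39\right) m{\left(1 \right)} = \left(5 + 39\right) \left(- 3 \cdot 1^{2}\right) = 44 \left(\left(-3\right) 1\right) = 44 \left(-3\right) = -132$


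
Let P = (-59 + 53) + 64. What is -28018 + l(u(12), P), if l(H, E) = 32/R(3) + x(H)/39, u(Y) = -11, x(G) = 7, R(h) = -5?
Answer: -5464723/195 ≈ -28024.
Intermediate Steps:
P = 58 (P = -6 + 64 = 58)
l(H, E) = -1213/195 (l(H, E) = 32/(-5) + 7/39 = 32*(-⅕) + 7*(1/39) = -32/5 + 7/39 = -1213/195)
-28018 + l(u(12), P) = -28018 - 1213/195 = -5464723/195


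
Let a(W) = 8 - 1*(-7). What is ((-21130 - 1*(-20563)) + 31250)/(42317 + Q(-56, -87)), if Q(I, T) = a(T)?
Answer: 30683/42332 ≈ 0.72482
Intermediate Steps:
a(W) = 15 (a(W) = 8 + 7 = 15)
Q(I, T) = 15
((-21130 - 1*(-20563)) + 31250)/(42317 + Q(-56, -87)) = ((-21130 - 1*(-20563)) + 31250)/(42317 + 15) = ((-21130 + 20563) + 31250)/42332 = (-567 + 31250)*(1/42332) = 30683*(1/42332) = 30683/42332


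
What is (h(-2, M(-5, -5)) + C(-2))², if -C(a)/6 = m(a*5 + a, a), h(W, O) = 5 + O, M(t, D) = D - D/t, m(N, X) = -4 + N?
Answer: 9025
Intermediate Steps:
M(t, D) = D - D/t
C(a) = 24 - 36*a (C(a) = -6*(-4 + (a*5 + a)) = -6*(-4 + (5*a + a)) = -6*(-4 + 6*a) = 24 - 36*a)
(h(-2, M(-5, -5)) + C(-2))² = ((5 + (-5 - 1*(-5)/(-5))) + (24 - 36*(-2)))² = ((5 + (-5 - 1*(-5)*(-⅕))) + (24 + 72))² = ((5 + (-5 - 1)) + 96)² = ((5 - 6) + 96)² = (-1 + 96)² = 95² = 9025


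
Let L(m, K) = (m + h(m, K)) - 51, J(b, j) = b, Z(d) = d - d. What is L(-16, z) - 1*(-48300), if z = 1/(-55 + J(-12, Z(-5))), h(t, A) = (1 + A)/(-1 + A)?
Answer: 1639889/34 ≈ 48232.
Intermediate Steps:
Z(d) = 0
h(t, A) = (1 + A)/(-1 + A)
z = -1/67 (z = 1/(-55 - 12) = 1/(-67) = -1/67 ≈ -0.014925)
L(m, K) = -51 + m + (1 + K)/(-1 + K) (L(m, K) = (m + (1 + K)/(-1 + K)) - 51 = -51 + m + (1 + K)/(-1 + K))
L(-16, z) - 1*(-48300) = (1 - 1/67 + (-1 - 1/67)*(-51 - 16))/(-1 - 1/67) - 1*(-48300) = (1 - 1/67 - 68/67*(-67))/(-68/67) + 48300 = -67*(1 - 1/67 + 68)/68 + 48300 = -67/68*4622/67 + 48300 = -2311/34 + 48300 = 1639889/34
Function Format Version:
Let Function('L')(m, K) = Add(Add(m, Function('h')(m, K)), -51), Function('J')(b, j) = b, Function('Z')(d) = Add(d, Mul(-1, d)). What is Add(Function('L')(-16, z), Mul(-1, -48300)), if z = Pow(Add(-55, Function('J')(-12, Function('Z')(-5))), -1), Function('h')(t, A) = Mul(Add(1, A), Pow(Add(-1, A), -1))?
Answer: Rational(1639889, 34) ≈ 48232.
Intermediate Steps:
Function('Z')(d) = 0
Function('h')(t, A) = Mul(Pow(Add(-1, A), -1), Add(1, A))
z = Rational(-1, 67) (z = Pow(Add(-55, -12), -1) = Pow(-67, -1) = Rational(-1, 67) ≈ -0.014925)
Function('L')(m, K) = Add(-51, m, Mul(Pow(Add(-1, K), -1), Add(1, K))) (Function('L')(m, K) = Add(Add(m, Mul(Pow(Add(-1, K), -1), Add(1, K))), -51) = Add(-51, m, Mul(Pow(Add(-1, K), -1), Add(1, K))))
Add(Function('L')(-16, z), Mul(-1, -48300)) = Add(Mul(Pow(Add(-1, Rational(-1, 67)), -1), Add(1, Rational(-1, 67), Mul(Add(-1, Rational(-1, 67)), Add(-51, -16)))), Mul(-1, -48300)) = Add(Mul(Pow(Rational(-68, 67), -1), Add(1, Rational(-1, 67), Mul(Rational(-68, 67), -67))), 48300) = Add(Mul(Rational(-67, 68), Add(1, Rational(-1, 67), 68)), 48300) = Add(Mul(Rational(-67, 68), Rational(4622, 67)), 48300) = Add(Rational(-2311, 34), 48300) = Rational(1639889, 34)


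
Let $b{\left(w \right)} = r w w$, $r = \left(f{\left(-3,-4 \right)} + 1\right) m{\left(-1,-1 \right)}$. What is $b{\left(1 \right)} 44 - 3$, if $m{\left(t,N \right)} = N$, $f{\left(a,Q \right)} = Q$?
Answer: $129$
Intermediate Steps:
$r = 3$ ($r = \left(-4 + 1\right) \left(-1\right) = \left(-3\right) \left(-1\right) = 3$)
$b{\left(w \right)} = 3 w^{2}$ ($b{\left(w \right)} = 3 w w = 3 w^{2}$)
$b{\left(1 \right)} 44 - 3 = 3 \cdot 1^{2} \cdot 44 - 3 = 3 \cdot 1 \cdot 44 - 3 = 3 \cdot 44 - 3 = 132 - 3 = 129$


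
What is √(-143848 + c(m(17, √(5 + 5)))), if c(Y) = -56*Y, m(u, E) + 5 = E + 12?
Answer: 2*√(-36060 - 14*√10) ≈ 380.02*I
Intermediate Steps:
m(u, E) = 7 + E (m(u, E) = -5 + (E + 12) = -5 + (12 + E) = 7 + E)
√(-143848 + c(m(17, √(5 + 5)))) = √(-143848 - 56*(7 + √(5 + 5))) = √(-143848 - 56*(7 + √10)) = √(-143848 + (-392 - 56*√10)) = √(-144240 - 56*√10)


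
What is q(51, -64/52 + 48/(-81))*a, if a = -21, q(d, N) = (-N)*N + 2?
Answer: 1142386/41067 ≈ 27.818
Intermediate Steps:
q(d, N) = 2 - N² (q(d, N) = -N² + 2 = 2 - N²)
q(51, -64/52 + 48/(-81))*a = (2 - (-64/52 + 48/(-81))²)*(-21) = (2 - (-64*1/52 + 48*(-1/81))²)*(-21) = (2 - (-16/13 - 16/27)²)*(-21) = (2 - (-640/351)²)*(-21) = (2 - 1*409600/123201)*(-21) = (2 - 409600/123201)*(-21) = -163198/123201*(-21) = 1142386/41067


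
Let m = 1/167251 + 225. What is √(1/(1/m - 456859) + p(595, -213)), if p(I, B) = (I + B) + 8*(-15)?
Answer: √77440501076857864864914672210/17192278326633 ≈ 16.186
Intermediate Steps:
p(I, B) = -120 + B + I (p(I, B) = (B + I) - 120 = -120 + B + I)
m = 37631476/167251 (m = 1/167251 + 225 = 37631476/167251 ≈ 225.00)
√(1/(1/m - 456859) + p(595, -213)) = √(1/(1/(37631476/167251) - 456859) + (-120 - 213 + 595)) = √(1/(167251/37631476 - 456859) + 262) = √(1/(-17192278326633/37631476) + 262) = √(-37631476/17192278326633 + 262) = √(4504376883946370/17192278326633) = √77440501076857864864914672210/17192278326633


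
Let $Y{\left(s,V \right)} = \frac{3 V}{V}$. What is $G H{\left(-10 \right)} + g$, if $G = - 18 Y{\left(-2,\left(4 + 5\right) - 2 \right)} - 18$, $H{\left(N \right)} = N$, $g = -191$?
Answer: $529$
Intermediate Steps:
$Y{\left(s,V \right)} = 3$
$G = -72$ ($G = \left(-18\right) 3 - 18 = -54 - 18 = -72$)
$G H{\left(-10 \right)} + g = \left(-72\right) \left(-10\right) - 191 = 720 - 191 = 529$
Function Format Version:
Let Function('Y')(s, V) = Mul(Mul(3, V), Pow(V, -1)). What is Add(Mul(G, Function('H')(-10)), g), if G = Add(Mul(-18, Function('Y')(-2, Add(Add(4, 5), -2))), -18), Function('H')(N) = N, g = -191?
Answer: 529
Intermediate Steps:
Function('Y')(s, V) = 3
G = -72 (G = Add(Mul(-18, 3), -18) = Add(-54, -18) = -72)
Add(Mul(G, Function('H')(-10)), g) = Add(Mul(-72, -10), -191) = Add(720, -191) = 529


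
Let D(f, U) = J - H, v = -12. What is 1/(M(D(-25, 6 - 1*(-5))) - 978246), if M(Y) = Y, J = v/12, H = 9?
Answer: -1/978256 ≈ -1.0222e-6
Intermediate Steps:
J = -1 (J = -12/12 = -12*1/12 = -1)
D(f, U) = -10 (D(f, U) = -1 - 1*9 = -1 - 9 = -10)
1/(M(D(-25, 6 - 1*(-5))) - 978246) = 1/(-10 - 978246) = 1/(-978256) = -1/978256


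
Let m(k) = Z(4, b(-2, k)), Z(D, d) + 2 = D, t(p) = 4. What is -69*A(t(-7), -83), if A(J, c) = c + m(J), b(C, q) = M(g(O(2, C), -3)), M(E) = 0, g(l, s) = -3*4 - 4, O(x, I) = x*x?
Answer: 5589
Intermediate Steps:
O(x, I) = x**2
g(l, s) = -16 (g(l, s) = -12 - 4 = -16)
b(C, q) = 0
Z(D, d) = -2 + D
m(k) = 2 (m(k) = -2 + 4 = 2)
A(J, c) = 2 + c (A(J, c) = c + 2 = 2 + c)
-69*A(t(-7), -83) = -69*(2 - 83) = -69*(-81) = 5589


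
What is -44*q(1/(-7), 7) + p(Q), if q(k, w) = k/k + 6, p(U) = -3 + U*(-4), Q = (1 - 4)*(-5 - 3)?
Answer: -407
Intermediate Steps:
Q = 24 (Q = -3*(-8) = 24)
p(U) = -3 - 4*U
q(k, w) = 7 (q(k, w) = 1 + 6 = 7)
-44*q(1/(-7), 7) + p(Q) = -44*7 + (-3 - 4*24) = -308 + (-3 - 96) = -308 - 99 = -407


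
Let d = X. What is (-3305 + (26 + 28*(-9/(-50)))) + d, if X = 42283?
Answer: 975226/25 ≈ 39009.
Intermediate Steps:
d = 42283
(-3305 + (26 + 28*(-9/(-50)))) + d = (-3305 + (26 + 28*(-9/(-50)))) + 42283 = (-3305 + (26 + 28*(-9*(-1/50)))) + 42283 = (-3305 + (26 + 28*(9/50))) + 42283 = (-3305 + (26 + 126/25)) + 42283 = (-3305 + 776/25) + 42283 = -81849/25 + 42283 = 975226/25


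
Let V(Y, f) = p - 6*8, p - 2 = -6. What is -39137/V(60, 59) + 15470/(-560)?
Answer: 75401/104 ≈ 725.01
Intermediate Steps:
p = -4 (p = 2 - 6 = -4)
V(Y, f) = -52 (V(Y, f) = -4 - 6*8 = -4 - 48 = -52)
-39137/V(60, 59) + 15470/(-560) = -39137/(-52) + 15470/(-560) = -39137*(-1/52) + 15470*(-1/560) = 39137/52 - 221/8 = 75401/104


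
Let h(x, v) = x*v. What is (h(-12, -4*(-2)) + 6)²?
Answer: 8100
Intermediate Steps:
h(x, v) = v*x
(h(-12, -4*(-2)) + 6)² = (-4*(-2)*(-12) + 6)² = (8*(-12) + 6)² = (-96 + 6)² = (-90)² = 8100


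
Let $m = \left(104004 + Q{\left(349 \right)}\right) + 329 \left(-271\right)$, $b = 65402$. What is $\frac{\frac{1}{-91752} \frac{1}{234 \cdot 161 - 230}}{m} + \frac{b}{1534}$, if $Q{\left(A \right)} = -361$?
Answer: $\frac{1627223943893783425}{38166440321902464} \approx 42.635$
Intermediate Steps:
$m = 14484$ ($m = \left(104004 - 361\right) + 329 \left(-271\right) = 103643 - 89159 = 14484$)
$\frac{\frac{1}{-91752} \frac{1}{234 \cdot 161 - 230}}{m} + \frac{b}{1534} = \frac{\frac{1}{-91752} \frac{1}{234 \cdot 161 - 230}}{14484} + \frac{65402}{1534} = - \frac{1}{91752 \left(37674 - 230\right)} \frac{1}{14484} + 65402 \cdot \frac{1}{1534} = - \frac{1}{91752 \cdot 37444} \cdot \frac{1}{14484} + \frac{32701}{767} = \left(- \frac{1}{91752}\right) \frac{1}{37444} \cdot \frac{1}{14484} + \frac{32701}{767} = \left(- \frac{1}{3435561888}\right) \frac{1}{14484} + \frac{32701}{767} = - \frac{1}{49760678385792} + \frac{32701}{767} = \frac{1627223943893783425}{38166440321902464}$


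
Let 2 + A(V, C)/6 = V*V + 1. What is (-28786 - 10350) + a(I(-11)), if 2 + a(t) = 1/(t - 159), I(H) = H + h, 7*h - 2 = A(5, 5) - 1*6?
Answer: -5870701/150 ≈ -39138.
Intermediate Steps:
A(V, C) = -6 + 6*V² (A(V, C) = -12 + 6*(V*V + 1) = -12 + 6*(V² + 1) = -12 + 6*(1 + V²) = -12 + (6 + 6*V²) = -6 + 6*V²)
h = 20 (h = 2/7 + ((-6 + 6*5²) - 1*6)/7 = 2/7 + ((-6 + 6*25) - 6)/7 = 2/7 + ((-6 + 150) - 6)/7 = 2/7 + (144 - 6)/7 = 2/7 + (⅐)*138 = 2/7 + 138/7 = 20)
I(H) = 20 + H (I(H) = H + 20 = 20 + H)
a(t) = -2 + 1/(-159 + t) (a(t) = -2 + 1/(t - 159) = -2 + 1/(-159 + t))
(-28786 - 10350) + a(I(-11)) = (-28786 - 10350) + (319 - 2*(20 - 11))/(-159 + (20 - 11)) = -39136 + (319 - 2*9)/(-159 + 9) = -39136 + (319 - 18)/(-150) = -39136 - 1/150*301 = -39136 - 301/150 = -5870701/150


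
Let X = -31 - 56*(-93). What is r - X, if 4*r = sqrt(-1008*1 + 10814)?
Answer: -5177 + sqrt(9806)/4 ≈ -5152.2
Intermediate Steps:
X = 5177 (X = -31 + 5208 = 5177)
r = sqrt(9806)/4 (r = sqrt(-1008*1 + 10814)/4 = sqrt(-1008 + 10814)/4 = sqrt(9806)/4 ≈ 24.756)
r - X = sqrt(9806)/4 - 1*5177 = sqrt(9806)/4 - 5177 = -5177 + sqrt(9806)/4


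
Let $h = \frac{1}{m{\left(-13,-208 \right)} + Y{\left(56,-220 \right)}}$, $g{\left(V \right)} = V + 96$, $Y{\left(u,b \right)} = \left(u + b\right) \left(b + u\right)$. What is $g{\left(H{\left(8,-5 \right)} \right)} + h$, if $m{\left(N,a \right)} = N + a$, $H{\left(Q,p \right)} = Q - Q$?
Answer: $\frac{2560801}{26675} \approx 96.0$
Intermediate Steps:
$Y{\left(u,b \right)} = \left(b + u\right)^{2}$ ($Y{\left(u,b \right)} = \left(b + u\right) \left(b + u\right) = \left(b + u\right)^{2}$)
$H{\left(Q,p \right)} = 0$
$g{\left(V \right)} = 96 + V$
$h = \frac{1}{26675}$ ($h = \frac{1}{\left(-13 - 208\right) + \left(-220 + 56\right)^{2}} = \frac{1}{-221 + \left(-164\right)^{2}} = \frac{1}{-221 + 26896} = \frac{1}{26675} \approx 3.7488 \cdot 10^{-5}$)
$g{\left(H{\left(8,-5 \right)} \right)} + h = \left(96 + 0\right) + \frac{1}{26675} = 96 + \frac{1}{26675} = \frac{2560801}{26675}$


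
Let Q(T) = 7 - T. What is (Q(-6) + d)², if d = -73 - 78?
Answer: 19044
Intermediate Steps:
d = -151
(Q(-6) + d)² = ((7 - 1*(-6)) - 151)² = ((7 + 6) - 151)² = (13 - 151)² = (-138)² = 19044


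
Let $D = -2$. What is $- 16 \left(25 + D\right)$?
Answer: $-368$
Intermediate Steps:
$- 16 \left(25 + D\right) = - 16 \left(25 - 2\right) = \left(-16\right) 23 = -368$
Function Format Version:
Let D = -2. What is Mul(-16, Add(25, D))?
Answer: -368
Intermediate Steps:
Mul(-16, Add(25, D)) = Mul(-16, Add(25, -2)) = Mul(-16, 23) = -368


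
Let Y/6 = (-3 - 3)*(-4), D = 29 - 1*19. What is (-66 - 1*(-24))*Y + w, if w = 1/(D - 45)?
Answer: -211681/35 ≈ -6048.0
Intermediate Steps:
D = 10 (D = 29 - 19 = 10)
w = -1/35 (w = 1/(10 - 45) = 1/(-35) = -1/35 ≈ -0.028571)
Y = 144 (Y = 6*((-3 - 3)*(-4)) = 6*(-6*(-4)) = 6*24 = 144)
(-66 - 1*(-24))*Y + w = (-66 - 1*(-24))*144 - 1/35 = (-66 + 24)*144 - 1/35 = -42*144 - 1/35 = -6048 - 1/35 = -211681/35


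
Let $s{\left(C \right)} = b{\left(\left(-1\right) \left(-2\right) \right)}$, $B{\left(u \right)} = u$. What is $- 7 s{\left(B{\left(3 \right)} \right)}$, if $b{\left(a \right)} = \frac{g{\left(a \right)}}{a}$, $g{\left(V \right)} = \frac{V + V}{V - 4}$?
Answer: $7$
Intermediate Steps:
$g{\left(V \right)} = \frac{2 V}{-4 + V}$
$b{\left(a \right)} = \frac{2}{-4 + a}$ ($b{\left(a \right)} = \frac{2 a \frac{1}{-4 + a}}{a} = \frac{2}{-4 + a}$)
$s{\left(C \right)} = -1$ ($s{\left(C \right)} = \frac{2}{-4 - -2} = \frac{2}{-4 + 2} = \frac{2}{-2} = 2 \left(- \frac{1}{2}\right) = -1$)
$- 7 s{\left(B{\left(3 \right)} \right)} = \left(-7\right) \left(-1\right) = 7$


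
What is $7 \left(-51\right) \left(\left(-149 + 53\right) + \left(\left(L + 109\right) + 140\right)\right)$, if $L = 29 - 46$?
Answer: $-48552$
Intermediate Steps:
$L = -17$ ($L = 29 - 46 = -17$)
$7 \left(-51\right) \left(\left(-149 + 53\right) + \left(\left(L + 109\right) + 140\right)\right) = 7 \left(-51\right) \left(\left(-149 + 53\right) + \left(\left(-17 + 109\right) + 140\right)\right) = - 357 \left(-96 + \left(92 + 140\right)\right) = - 357 \left(-96 + 232\right) = \left(-357\right) 136 = -48552$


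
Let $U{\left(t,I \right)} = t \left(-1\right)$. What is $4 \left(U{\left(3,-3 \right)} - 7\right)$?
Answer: $-40$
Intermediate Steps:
$U{\left(t,I \right)} = - t$
$4 \left(U{\left(3,-3 \right)} - 7\right) = 4 \left(\left(-1\right) 3 - 7\right) = 4 \left(-3 - 7\right) = 4 \left(-10\right) = -40$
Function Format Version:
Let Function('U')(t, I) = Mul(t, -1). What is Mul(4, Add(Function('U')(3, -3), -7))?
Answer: -40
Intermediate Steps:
Function('U')(t, I) = Mul(-1, t)
Mul(4, Add(Function('U')(3, -3), -7)) = Mul(4, Add(Mul(-1, 3), -7)) = Mul(4, Add(-3, -7)) = Mul(4, -10) = -40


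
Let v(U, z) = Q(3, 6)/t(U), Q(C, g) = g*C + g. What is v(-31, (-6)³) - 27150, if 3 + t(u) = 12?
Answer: -81442/3 ≈ -27147.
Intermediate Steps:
t(u) = 9 (t(u) = -3 + 12 = 9)
Q(C, g) = g + C*g (Q(C, g) = C*g + g = g + C*g)
v(U, z) = 8/3 (v(U, z) = (6*(1 + 3))/9 = (6*4)*(⅑) = 24*(⅑) = 8/3)
v(-31, (-6)³) - 27150 = 8/3 - 27150 = -81442/3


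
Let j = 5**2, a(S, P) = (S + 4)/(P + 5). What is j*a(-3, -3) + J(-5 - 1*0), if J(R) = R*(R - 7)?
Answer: 145/2 ≈ 72.500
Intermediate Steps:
a(S, P) = (4 + S)/(5 + P)
J(R) = R*(-7 + R)
j = 25
j*a(-3, -3) + J(-5 - 1*0) = 25*((4 - 3)/(5 - 3)) + (-5 - 1*0)*(-7 + (-5 - 1*0)) = 25*(1/2) + (-5 + 0)*(-7 + (-5 + 0)) = 25*((1/2)*1) - 5*(-7 - 5) = 25*(1/2) - 5*(-12) = 25/2 + 60 = 145/2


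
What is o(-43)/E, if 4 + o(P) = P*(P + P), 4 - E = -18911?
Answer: 3694/18915 ≈ 0.19529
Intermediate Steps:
E = 18915 (E = 4 - 1*(-18911) = 4 + 18911 = 18915)
o(P) = -4 + 2*P**2 (o(P) = -4 + P*(P + P) = -4 + P*(2*P) = -4 + 2*P**2)
o(-43)/E = (-4 + 2*(-43)**2)/18915 = (-4 + 2*1849)*(1/18915) = (-4 + 3698)*(1/18915) = 3694*(1/18915) = 3694/18915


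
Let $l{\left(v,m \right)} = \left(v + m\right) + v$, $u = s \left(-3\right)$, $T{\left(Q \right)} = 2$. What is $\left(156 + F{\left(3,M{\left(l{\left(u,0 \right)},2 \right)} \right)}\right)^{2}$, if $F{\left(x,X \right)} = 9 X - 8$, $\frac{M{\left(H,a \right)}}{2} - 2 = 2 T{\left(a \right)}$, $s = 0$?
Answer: $65536$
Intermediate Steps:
$u = 0$ ($u = 0 \left(-3\right) = 0$)
$l{\left(v,m \right)} = m + 2 v$ ($l{\left(v,m \right)} = \left(m + v\right) + v = m + 2 v$)
$M{\left(H,a \right)} = 12$ ($M{\left(H,a \right)} = 4 + 2 \cdot 2 \cdot 2 = 4 + 2 \cdot 4 = 4 + 8 = 12$)
$F{\left(x,X \right)} = -8 + 9 X$
$\left(156 + F{\left(3,M{\left(l{\left(u,0 \right)},2 \right)} \right)}\right)^{2} = \left(156 + \left(-8 + 9 \cdot 12\right)\right)^{2} = \left(156 + \left(-8 + 108\right)\right)^{2} = \left(156 + 100\right)^{2} = 256^{2} = 65536$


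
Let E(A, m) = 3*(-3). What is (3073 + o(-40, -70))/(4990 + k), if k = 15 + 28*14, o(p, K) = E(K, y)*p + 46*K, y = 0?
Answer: 71/1799 ≈ 0.039466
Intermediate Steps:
E(A, m) = -9
o(p, K) = -9*p + 46*K
k = 407 (k = 15 + 392 = 407)
(3073 + o(-40, -70))/(4990 + k) = (3073 + (-9*(-40) + 46*(-70)))/(4990 + 407) = (3073 + (360 - 3220))/5397 = (3073 - 2860)*(1/5397) = 213*(1/5397) = 71/1799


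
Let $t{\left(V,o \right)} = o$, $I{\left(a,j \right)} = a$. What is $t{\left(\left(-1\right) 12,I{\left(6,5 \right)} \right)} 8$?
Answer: $48$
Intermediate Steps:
$t{\left(\left(-1\right) 12,I{\left(6,5 \right)} \right)} 8 = 6 \cdot 8 = 48$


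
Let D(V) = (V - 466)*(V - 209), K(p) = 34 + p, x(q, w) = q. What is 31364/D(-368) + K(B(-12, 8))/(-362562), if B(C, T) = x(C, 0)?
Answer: 946733981/14539280043 ≈ 0.065116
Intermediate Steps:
B(C, T) = C
D(V) = (-466 + V)*(-209 + V)
31364/D(-368) + K(B(-12, 8))/(-362562) = 31364/(97394 + (-368)² - 675*(-368)) + (34 - 12)/(-362562) = 31364/(97394 + 135424 + 248400) + 22*(-1/362562) = 31364/481218 - 11/181281 = 31364*(1/481218) - 11/181281 = 15682/240609 - 11/181281 = 946733981/14539280043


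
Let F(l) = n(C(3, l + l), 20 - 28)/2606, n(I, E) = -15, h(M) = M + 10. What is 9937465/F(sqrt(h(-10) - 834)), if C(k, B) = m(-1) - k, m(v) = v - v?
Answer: -5179406758/3 ≈ -1.7265e+9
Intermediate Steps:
m(v) = 0
h(M) = 10 + M
C(k, B) = -k (C(k, B) = 0 - k = -k)
F(l) = -15/2606
9937465/F(sqrt(h(-10) - 834)) = 9937465/(-15/2606) = 9937465*(-2606/15) = -5179406758/3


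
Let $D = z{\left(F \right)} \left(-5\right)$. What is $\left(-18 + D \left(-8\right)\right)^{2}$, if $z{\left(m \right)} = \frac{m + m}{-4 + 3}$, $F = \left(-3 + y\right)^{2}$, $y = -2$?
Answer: $4072324$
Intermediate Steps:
$F = 25$ ($F = \left(-3 - 2\right)^{2} = \left(-5\right)^{2} = 25$)
$z{\left(m \right)} = - 2 m$ ($z{\left(m \right)} = \frac{2 m}{-1} = 2 m \left(-1\right) = - 2 m$)
$D = 250$ ($D = \left(-2\right) 25 \left(-5\right) = \left(-50\right) \left(-5\right) = 250$)
$\left(-18 + D \left(-8\right)\right)^{2} = \left(-18 + 250 \left(-8\right)\right)^{2} = \left(-18 - 2000\right)^{2} = \left(-2018\right)^{2} = 4072324$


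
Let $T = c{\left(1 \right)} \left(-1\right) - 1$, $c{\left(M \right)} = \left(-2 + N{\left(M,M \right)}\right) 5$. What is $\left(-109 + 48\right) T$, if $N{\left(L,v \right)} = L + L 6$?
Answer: $1586$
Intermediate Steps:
$N{\left(L,v \right)} = 7 L$ ($N{\left(L,v \right)} = L + 6 L = 7 L$)
$c{\left(M \right)} = -10 + 35 M$ ($c{\left(M \right)} = \left(-2 + 7 M\right) 5 = -10 + 35 M$)
$T = -26$ ($T = \left(-10 + 35 \cdot 1\right) \left(-1\right) - 1 = \left(-10 + 35\right) \left(-1\right) - 1 = 25 \left(-1\right) - 1 = -25 - 1 = -26$)
$\left(-109 + 48\right) T = \left(-109 + 48\right) \left(-26\right) = \left(-61\right) \left(-26\right) = 1586$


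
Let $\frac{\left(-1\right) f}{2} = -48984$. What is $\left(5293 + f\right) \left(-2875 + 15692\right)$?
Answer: $1323496237$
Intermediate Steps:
$f = 97968$ ($f = \left(-2\right) \left(-48984\right) = 97968$)
$\left(5293 + f\right) \left(-2875 + 15692\right) = \left(5293 + 97968\right) \left(-2875 + 15692\right) = 103261 \cdot 12817 = 1323496237$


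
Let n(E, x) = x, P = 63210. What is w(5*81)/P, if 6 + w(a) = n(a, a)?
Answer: 19/3010 ≈ 0.0063123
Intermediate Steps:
w(a) = -6 + a
w(5*81)/P = (-6 + 5*81)/63210 = (-6 + 405)*(1/63210) = 399*(1/63210) = 19/3010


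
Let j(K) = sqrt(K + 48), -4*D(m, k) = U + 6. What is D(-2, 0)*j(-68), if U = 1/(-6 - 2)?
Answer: -47*I*sqrt(5)/16 ≈ -6.5685*I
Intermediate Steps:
U = -1/8 (U = 1/(-8) = -1/8 ≈ -0.12500)
D(m, k) = -47/32 (D(m, k) = -(-1/8 + 6)/4 = -1/4*47/8 = -47/32)
j(K) = sqrt(48 + K)
D(-2, 0)*j(-68) = -47*sqrt(48 - 68)/32 = -47*I*sqrt(5)/16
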